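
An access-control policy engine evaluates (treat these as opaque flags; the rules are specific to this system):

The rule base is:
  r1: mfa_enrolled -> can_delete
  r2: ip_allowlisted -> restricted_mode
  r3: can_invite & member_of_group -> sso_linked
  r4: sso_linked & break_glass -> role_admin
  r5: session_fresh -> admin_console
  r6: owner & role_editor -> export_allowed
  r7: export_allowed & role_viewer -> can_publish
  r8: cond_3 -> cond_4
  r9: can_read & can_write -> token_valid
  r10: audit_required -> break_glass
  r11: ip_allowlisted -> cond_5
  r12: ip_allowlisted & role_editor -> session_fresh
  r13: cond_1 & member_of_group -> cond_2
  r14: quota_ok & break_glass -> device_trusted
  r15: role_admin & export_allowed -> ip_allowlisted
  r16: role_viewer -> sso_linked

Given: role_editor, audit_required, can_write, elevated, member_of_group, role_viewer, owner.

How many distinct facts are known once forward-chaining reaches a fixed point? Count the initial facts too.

Round 1 fires r6, r10, r16, giving export_allowed, break_glass, sso_linked.
Round 2 fires r4, r7, giving role_admin, can_publish.
Round 3 fires r15, giving ip_allowlisted.
Round 4 fires r2, r11, r12, giving restricted_mode, cond_5, session_fresh.
Round 5 fires r5, giving admin_console.
Closure: {admin_console, audit_required, break_glass, can_publish, can_write, cond_5, elevated, export_allowed, ip_allowlisted, member_of_group, owner, restricted_mode, role_admin, role_editor, role_viewer, session_fresh, sso_linked} — 17 facts.

17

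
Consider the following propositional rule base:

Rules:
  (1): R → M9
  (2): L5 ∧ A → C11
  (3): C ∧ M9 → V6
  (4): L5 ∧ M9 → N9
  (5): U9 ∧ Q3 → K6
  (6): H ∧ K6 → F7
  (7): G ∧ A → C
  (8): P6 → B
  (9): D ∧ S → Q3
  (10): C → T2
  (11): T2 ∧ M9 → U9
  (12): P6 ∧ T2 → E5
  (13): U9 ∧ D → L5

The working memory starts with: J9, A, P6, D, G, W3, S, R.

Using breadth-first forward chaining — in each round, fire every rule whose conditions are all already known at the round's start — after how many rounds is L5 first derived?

Round 1: (1) [R → M9]; (7) [G ∧ A → C]; (8) [P6 → B]; (9) [D ∧ S → Q3]. Adds M9, C, B, Q3.
Round 2: (3) [C ∧ M9 → V6]; (10) [C → T2]. Adds V6, T2.
Round 3: (11) [T2 ∧ M9 → U9]; (12) [P6 ∧ T2 → E5]. Adds U9, E5.
Round 4: (5) [U9 ∧ Q3 → K6]; (13) [U9 ∧ D → L5]. Adds K6, L5.
L5 first appears in round 4.

4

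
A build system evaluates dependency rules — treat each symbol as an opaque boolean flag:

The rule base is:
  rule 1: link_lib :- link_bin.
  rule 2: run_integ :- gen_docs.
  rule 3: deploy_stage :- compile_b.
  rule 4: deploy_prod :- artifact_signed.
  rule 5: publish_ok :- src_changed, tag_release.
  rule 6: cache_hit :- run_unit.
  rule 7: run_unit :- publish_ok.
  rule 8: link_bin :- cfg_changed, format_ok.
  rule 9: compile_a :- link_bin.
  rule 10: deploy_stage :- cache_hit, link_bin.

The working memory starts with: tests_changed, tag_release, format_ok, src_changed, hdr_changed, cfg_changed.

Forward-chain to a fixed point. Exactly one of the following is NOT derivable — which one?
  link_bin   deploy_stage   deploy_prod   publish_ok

[1] rule 5 [publish_ok :- src_changed, tag_release.]; rule 8 [link_bin :- cfg_changed, format_ok.]. ⇒ new: publish_ok, link_bin.
[2] rule 1 [link_lib :- link_bin.]; rule 7 [run_unit :- publish_ok.]; rule 9 [compile_a :- link_bin.]. ⇒ new: link_lib, run_unit, compile_a.
[3] rule 6 [cache_hit :- run_unit.]. ⇒ new: cache_hit.
[4] rule 10 [deploy_stage :- cache_hit, link_bin.]. ⇒ new: deploy_stage.
Derived: publish_ok (round 1), deploy_stage (round 4), link_bin (round 1). deploy_prod never appears in any round.

deploy_prod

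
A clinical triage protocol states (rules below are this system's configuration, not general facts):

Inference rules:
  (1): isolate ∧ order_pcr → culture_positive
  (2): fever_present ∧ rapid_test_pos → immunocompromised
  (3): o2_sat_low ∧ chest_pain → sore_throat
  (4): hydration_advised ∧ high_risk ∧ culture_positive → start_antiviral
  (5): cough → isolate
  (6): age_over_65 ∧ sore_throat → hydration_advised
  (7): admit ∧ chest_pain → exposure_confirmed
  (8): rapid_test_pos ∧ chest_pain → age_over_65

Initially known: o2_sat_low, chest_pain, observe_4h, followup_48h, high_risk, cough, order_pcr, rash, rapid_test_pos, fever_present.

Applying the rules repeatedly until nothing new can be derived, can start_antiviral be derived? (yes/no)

yes

Round 1 — (2), (3), (5), (8), derive immunocompromised, sore_throat, isolate, age_over_65.
Round 2 — (1), (6), derive culture_positive, hydration_advised.
Round 3 — (4), derive start_antiviral.
start_antiviral appears in round 3, so it is derivable.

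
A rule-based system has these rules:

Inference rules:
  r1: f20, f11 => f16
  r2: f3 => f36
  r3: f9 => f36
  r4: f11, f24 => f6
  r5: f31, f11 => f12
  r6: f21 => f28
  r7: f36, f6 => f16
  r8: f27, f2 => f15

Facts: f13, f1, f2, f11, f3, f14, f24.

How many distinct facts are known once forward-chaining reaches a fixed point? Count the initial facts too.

[1] r2 [f3 => f36]; r4 [f11, f24 => f6]. ⇒ new: f36, f6.
[2] r7 [f36, f6 => f16]. ⇒ new: f16.
Closure: {f1, f11, f13, f14, f16, f2, f24, f3, f36, f6} — 10 facts.

10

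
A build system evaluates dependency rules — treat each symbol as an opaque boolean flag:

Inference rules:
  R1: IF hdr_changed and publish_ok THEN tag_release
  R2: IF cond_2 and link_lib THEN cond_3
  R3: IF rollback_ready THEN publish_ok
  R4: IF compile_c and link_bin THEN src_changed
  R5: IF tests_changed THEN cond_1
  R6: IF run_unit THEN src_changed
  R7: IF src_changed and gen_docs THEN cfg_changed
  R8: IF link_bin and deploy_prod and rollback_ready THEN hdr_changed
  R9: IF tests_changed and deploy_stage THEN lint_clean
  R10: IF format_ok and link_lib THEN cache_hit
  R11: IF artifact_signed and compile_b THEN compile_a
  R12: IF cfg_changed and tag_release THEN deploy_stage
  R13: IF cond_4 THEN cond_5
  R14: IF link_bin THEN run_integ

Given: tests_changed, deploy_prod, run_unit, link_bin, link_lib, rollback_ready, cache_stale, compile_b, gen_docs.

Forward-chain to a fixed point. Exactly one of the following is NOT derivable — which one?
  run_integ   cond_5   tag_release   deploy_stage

cond_5

Round 1: R3 [IF rollback_ready THEN publish_ok]; R5 [IF tests_changed THEN cond_1]; R6 [IF run_unit THEN src_changed]; R8 [IF link_bin and deploy_prod and rollback_ready THEN hdr_changed]; R14 [IF link_bin THEN run_integ]. Adds publish_ok, cond_1, src_changed, hdr_changed, run_integ.
Round 2: R1 [IF hdr_changed and publish_ok THEN tag_release]; R7 [IF src_changed and gen_docs THEN cfg_changed]. Adds tag_release, cfg_changed.
Round 3: R12 [IF cfg_changed and tag_release THEN deploy_stage]. Adds deploy_stage.
Round 4: R9 [IF tests_changed and deploy_stage THEN lint_clean]. Adds lint_clean.
Derived: run_integ (round 1), tag_release (round 2), deploy_stage (round 3). cond_5 never appears in any round.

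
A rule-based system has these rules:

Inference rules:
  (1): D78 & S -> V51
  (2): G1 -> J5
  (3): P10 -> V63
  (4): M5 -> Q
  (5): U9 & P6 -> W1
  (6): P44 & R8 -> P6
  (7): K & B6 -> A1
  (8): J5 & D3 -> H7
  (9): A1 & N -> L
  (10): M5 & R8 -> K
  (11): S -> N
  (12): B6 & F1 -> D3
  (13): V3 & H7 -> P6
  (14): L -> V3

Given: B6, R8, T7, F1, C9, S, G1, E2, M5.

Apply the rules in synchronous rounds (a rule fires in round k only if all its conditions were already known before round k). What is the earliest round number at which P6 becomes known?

Round 1 — (2), (4), (10), (11), (12), derive J5, Q, K, N, D3.
Round 2 — (7), (8), derive A1, H7.
Round 3 — (9), derive L.
Round 4 — (14), derive V3.
Round 5 — (13), derive P6.
P6 first appears in round 5.

5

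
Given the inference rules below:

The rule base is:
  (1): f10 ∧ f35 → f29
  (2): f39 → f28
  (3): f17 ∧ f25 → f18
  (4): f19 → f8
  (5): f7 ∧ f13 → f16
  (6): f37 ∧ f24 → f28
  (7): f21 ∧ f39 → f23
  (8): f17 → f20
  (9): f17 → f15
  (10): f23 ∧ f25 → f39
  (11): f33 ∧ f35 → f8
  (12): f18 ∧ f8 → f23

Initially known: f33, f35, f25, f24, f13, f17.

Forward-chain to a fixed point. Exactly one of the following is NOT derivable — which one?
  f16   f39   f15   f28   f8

f16

[1] (3) [f17 ∧ f25 → f18]; (8) [f17 → f20]; (9) [f17 → f15]; (11) [f33 ∧ f35 → f8]. ⇒ new: f18, f20, f15, f8.
[2] (12) [f18 ∧ f8 → f23]. ⇒ new: f23.
[3] (10) [f23 ∧ f25 → f39]. ⇒ new: f39.
[4] (2) [f39 → f28]. ⇒ new: f28.
Derived: f28 (round 4), f39 (round 3), f8 (round 1), f15 (round 1). f16 never appears in any round.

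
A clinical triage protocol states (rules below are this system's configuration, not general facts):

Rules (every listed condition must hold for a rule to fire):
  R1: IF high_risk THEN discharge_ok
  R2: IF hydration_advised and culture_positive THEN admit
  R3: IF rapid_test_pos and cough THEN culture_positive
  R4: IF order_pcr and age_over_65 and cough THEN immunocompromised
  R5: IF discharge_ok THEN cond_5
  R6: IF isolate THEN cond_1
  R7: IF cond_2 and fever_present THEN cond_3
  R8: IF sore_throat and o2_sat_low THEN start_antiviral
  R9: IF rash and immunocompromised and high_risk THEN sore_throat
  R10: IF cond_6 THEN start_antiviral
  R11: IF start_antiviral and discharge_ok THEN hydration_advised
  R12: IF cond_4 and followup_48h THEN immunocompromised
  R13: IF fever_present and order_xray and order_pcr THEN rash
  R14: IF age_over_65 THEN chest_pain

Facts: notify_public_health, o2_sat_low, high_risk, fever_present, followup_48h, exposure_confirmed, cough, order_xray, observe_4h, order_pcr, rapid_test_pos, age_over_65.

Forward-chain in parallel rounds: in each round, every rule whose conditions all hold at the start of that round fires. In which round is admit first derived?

[1] R1 [IF high_risk THEN discharge_ok]; R3 [IF rapid_test_pos and cough THEN culture_positive]; R4 [IF order_pcr and age_over_65 and cough THEN immunocompromised]; R13 [IF fever_present and order_xray and order_pcr THEN rash]; R14 [IF age_over_65 THEN chest_pain]. ⇒ new: discharge_ok, culture_positive, immunocompromised, rash, chest_pain.
[2] R5 [IF discharge_ok THEN cond_5]; R9 [IF rash and immunocompromised and high_risk THEN sore_throat]. ⇒ new: cond_5, sore_throat.
[3] R8 [IF sore_throat and o2_sat_low THEN start_antiviral]. ⇒ new: start_antiviral.
[4] R11 [IF start_antiviral and discharge_ok THEN hydration_advised]. ⇒ new: hydration_advised.
[5] R2 [IF hydration_advised and culture_positive THEN admit]. ⇒ new: admit.
admit first appears in round 5.

5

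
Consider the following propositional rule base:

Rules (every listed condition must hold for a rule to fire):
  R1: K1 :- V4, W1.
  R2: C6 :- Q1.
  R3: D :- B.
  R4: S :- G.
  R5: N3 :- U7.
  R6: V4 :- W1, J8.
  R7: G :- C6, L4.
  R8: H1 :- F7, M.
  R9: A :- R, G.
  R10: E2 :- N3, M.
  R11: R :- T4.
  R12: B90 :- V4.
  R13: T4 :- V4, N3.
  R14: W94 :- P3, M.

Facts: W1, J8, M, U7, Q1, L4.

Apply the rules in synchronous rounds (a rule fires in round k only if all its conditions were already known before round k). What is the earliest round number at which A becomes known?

4

Round 1 — R2, R5, R6, derive C6, N3, V4.
Round 2 — R1, R7, R10, R12, R13, derive K1, G, E2, B90, T4.
Round 3 — R4, R11, derive S, R.
Round 4 — R9, derive A.
A first appears in round 4.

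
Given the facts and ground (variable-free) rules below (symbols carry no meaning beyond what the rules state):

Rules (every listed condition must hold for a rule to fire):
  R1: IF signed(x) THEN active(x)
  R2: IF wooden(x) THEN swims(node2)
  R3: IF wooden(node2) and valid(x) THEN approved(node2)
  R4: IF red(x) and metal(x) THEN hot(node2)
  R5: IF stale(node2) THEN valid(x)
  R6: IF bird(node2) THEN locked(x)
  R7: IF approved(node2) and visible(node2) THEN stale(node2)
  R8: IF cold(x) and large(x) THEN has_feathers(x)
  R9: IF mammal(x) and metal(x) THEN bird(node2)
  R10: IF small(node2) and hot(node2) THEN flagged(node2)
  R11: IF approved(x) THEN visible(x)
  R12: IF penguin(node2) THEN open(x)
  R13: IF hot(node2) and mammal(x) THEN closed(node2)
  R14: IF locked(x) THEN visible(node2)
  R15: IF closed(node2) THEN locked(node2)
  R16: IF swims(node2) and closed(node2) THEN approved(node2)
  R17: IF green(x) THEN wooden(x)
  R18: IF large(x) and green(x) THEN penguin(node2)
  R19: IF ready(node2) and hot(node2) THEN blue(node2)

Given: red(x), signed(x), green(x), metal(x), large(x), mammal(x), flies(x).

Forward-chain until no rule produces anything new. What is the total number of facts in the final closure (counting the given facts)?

21

Round 1: R1 [IF signed(x) THEN active(x)]; R4 [IF red(x) and metal(x) THEN hot(node2)]; R9 [IF mammal(x) and metal(x) THEN bird(node2)]; R17 [IF green(x) THEN wooden(x)]; R18 [IF large(x) and green(x) THEN penguin(node2)]. Adds active(x), hot(node2), bird(node2), wooden(x), penguin(node2).
Round 2: R2 [IF wooden(x) THEN swims(node2)]; R6 [IF bird(node2) THEN locked(x)]; R12 [IF penguin(node2) THEN open(x)]; R13 [IF hot(node2) and mammal(x) THEN closed(node2)]. Adds swims(node2), locked(x), open(x), closed(node2).
Round 3: R14 [IF locked(x) THEN visible(node2)]; R15 [IF closed(node2) THEN locked(node2)]; R16 [IF swims(node2) and closed(node2) THEN approved(node2)]. Adds visible(node2), locked(node2), approved(node2).
Round 4: R7 [IF approved(node2) and visible(node2) THEN stale(node2)]. Adds stale(node2).
Round 5: R5 [IF stale(node2) THEN valid(x)]. Adds valid(x).
Closure: {active(x), approved(node2), bird(node2), closed(node2), flies(x), green(x), hot(node2), large(x), locked(node2), locked(x), mammal(x), metal(x), open(x), penguin(node2), red(x), signed(x), stale(node2), swims(node2), valid(x), visible(node2), wooden(x)} — 21 facts.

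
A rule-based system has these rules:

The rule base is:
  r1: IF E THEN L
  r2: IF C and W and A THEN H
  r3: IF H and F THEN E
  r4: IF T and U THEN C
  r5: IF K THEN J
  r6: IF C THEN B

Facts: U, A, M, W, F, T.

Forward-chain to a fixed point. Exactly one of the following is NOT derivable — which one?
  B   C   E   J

J

Round 1: r4 [IF T and U THEN C]. Adds C.
Round 2: r2 [IF C and W and A THEN H]; r6 [IF C THEN B]. Adds H, B.
Round 3: r3 [IF H and F THEN E]. Adds E.
Round 4: r1 [IF E THEN L]. Adds L.
Derived: B (round 2), C (round 1), E (round 3). J never appears in any round.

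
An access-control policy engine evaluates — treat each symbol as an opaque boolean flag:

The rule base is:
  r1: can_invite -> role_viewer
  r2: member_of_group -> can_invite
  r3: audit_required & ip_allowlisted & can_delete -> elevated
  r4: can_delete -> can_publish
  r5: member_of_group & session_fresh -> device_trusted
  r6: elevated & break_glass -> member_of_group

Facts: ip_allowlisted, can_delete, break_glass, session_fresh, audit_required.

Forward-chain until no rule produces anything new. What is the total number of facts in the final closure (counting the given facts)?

11

Round 1: r3 [audit_required & ip_allowlisted & can_delete -> elevated]; r4 [can_delete -> can_publish]. Adds elevated, can_publish.
Round 2: r6 [elevated & break_glass -> member_of_group]. Adds member_of_group.
Round 3: r2 [member_of_group -> can_invite]; r5 [member_of_group & session_fresh -> device_trusted]. Adds can_invite, device_trusted.
Round 4: r1 [can_invite -> role_viewer]. Adds role_viewer.
Closure: {audit_required, break_glass, can_delete, can_invite, can_publish, device_trusted, elevated, ip_allowlisted, member_of_group, role_viewer, session_fresh} — 11 facts.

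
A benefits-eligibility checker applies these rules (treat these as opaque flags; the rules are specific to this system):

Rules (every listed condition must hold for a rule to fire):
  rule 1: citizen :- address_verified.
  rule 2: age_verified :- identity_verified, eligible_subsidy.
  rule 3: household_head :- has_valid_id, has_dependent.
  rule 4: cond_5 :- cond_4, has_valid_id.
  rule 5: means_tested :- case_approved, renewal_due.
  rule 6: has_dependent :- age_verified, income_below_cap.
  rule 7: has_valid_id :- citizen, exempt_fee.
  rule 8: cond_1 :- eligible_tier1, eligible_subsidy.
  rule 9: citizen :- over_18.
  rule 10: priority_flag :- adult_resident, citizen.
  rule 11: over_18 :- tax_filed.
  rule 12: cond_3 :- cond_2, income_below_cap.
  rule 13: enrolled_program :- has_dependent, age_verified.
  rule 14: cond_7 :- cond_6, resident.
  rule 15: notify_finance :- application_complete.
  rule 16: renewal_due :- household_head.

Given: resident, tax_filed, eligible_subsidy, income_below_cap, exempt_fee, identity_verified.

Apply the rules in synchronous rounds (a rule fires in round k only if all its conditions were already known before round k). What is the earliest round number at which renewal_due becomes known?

5

Round 1 — rule 2, rule 11, derive age_verified, over_18.
Round 2 — rule 6, rule 9, derive has_dependent, citizen.
Round 3 — rule 7, rule 13, derive has_valid_id, enrolled_program.
Round 4 — rule 3, derive household_head.
Round 5 — rule 16, derive renewal_due.
renewal_due first appears in round 5.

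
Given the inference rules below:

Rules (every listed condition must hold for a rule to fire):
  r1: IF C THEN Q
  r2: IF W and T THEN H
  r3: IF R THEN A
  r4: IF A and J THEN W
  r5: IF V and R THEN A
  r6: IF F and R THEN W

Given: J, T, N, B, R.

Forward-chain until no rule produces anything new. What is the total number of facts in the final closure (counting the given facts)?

Round 1 fires r3, giving A.
Round 2 fires r4, giving W.
Round 3 fires r2, giving H.
Closure: {A, B, H, J, N, R, T, W} — 8 facts.

8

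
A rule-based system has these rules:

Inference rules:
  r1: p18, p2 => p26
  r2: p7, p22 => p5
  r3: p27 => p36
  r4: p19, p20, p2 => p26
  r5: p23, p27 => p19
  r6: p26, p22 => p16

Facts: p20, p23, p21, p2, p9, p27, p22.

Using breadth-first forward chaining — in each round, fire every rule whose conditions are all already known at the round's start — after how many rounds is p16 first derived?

3

Round 1: r3 [p27 => p36]; r5 [p23, p27 => p19]. Adds p36, p19.
Round 2: r4 [p19, p20, p2 => p26]. Adds p26.
Round 3: r6 [p26, p22 => p16]. Adds p16.
p16 first appears in round 3.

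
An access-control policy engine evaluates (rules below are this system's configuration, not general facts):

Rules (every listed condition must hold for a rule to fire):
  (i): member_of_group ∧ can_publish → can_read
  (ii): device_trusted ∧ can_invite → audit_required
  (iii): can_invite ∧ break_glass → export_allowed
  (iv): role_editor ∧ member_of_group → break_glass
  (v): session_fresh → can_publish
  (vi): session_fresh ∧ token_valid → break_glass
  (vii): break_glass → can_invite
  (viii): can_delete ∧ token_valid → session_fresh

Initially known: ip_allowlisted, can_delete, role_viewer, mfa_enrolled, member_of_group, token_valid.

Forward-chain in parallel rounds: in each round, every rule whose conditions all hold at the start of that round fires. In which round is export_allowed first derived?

4

Round 1: (viii) [can_delete ∧ token_valid → session_fresh]. Adds session_fresh.
Round 2: (v) [session_fresh → can_publish]; (vi) [session_fresh ∧ token_valid → break_glass]. Adds can_publish, break_glass.
Round 3: (i) [member_of_group ∧ can_publish → can_read]; (vii) [break_glass → can_invite]. Adds can_read, can_invite.
Round 4: (iii) [can_invite ∧ break_glass → export_allowed]. Adds export_allowed.
export_allowed first appears in round 4.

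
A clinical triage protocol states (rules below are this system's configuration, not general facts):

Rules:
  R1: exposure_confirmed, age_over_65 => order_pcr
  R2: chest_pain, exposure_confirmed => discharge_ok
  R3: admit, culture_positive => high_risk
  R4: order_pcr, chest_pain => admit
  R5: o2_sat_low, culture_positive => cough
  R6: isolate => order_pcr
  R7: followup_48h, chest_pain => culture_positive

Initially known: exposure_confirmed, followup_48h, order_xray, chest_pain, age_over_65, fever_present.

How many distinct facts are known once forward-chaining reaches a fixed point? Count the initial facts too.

[1] R1 [exposure_confirmed, age_over_65 => order_pcr]; R2 [chest_pain, exposure_confirmed => discharge_ok]; R7 [followup_48h, chest_pain => culture_positive]. ⇒ new: order_pcr, discharge_ok, culture_positive.
[2] R4 [order_pcr, chest_pain => admit]. ⇒ new: admit.
[3] R3 [admit, culture_positive => high_risk]. ⇒ new: high_risk.
Closure: {admit, age_over_65, chest_pain, culture_positive, discharge_ok, exposure_confirmed, fever_present, followup_48h, high_risk, order_pcr, order_xray} — 11 facts.

11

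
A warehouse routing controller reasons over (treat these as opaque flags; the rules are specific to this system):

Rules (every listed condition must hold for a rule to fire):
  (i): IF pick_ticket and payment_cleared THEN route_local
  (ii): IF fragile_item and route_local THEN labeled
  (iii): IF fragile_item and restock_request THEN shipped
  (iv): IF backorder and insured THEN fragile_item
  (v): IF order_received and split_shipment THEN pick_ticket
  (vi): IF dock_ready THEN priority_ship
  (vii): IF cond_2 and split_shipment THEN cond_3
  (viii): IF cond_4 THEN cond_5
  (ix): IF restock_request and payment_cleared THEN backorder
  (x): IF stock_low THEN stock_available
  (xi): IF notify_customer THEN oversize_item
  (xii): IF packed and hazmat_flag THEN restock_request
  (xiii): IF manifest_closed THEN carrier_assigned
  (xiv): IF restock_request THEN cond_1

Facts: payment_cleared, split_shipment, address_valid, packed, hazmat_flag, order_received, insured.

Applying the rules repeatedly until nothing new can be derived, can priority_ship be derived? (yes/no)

no

Round 1 — (v), (xii), derive pick_ticket, restock_request.
Round 2 — (i), (ix), (xiv), derive route_local, backorder, cond_1.
Round 3 — (iv), derive fragile_item.
Round 4 — (ii), (iii), derive labeled, shipped.
Fixed point reached. priority_ship is concluded only by (vi); (vi) needs dock_ready (never derived).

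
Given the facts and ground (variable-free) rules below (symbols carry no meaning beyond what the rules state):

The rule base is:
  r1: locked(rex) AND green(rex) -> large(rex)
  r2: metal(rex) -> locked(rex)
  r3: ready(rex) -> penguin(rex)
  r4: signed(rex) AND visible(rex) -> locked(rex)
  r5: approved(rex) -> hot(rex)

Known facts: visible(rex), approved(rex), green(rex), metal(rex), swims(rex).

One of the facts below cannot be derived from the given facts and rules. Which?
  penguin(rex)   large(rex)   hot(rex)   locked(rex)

penguin(rex)

Round 1: r2 [metal(rex) -> locked(rex)]; r5 [approved(rex) -> hot(rex)]. Adds locked(rex), hot(rex).
Round 2: r1 [locked(rex) AND green(rex) -> large(rex)]. Adds large(rex).
Derived: locked(rex) (round 1), large(rex) (round 2), hot(rex) (round 1). penguin(rex) never appears in any round.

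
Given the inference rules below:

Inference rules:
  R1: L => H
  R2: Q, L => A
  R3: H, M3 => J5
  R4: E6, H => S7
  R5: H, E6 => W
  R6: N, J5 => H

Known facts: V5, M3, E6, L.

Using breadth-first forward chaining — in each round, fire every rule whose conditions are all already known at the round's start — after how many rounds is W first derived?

2

Round 1: R1 [L => H]. New: H.
Round 2: R3 [H, M3 => J5]; R4 [E6, H => S7]; R5 [H, E6 => W]. New: J5, S7, W.
W first appears in round 2.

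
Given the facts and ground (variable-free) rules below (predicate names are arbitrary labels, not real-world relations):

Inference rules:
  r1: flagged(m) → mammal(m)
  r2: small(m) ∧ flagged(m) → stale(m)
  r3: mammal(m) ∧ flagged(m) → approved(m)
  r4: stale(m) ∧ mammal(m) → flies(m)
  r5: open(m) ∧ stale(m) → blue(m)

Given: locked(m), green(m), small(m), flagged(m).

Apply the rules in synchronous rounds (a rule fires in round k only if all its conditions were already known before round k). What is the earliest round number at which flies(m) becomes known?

2

Round 1: r1 [flagged(m) → mammal(m)]; r2 [small(m) ∧ flagged(m) → stale(m)]. New: mammal(m), stale(m).
Round 2: r3 [mammal(m) ∧ flagged(m) → approved(m)]; r4 [stale(m) ∧ mammal(m) → flies(m)]. New: approved(m), flies(m).
flies(m) first appears in round 2.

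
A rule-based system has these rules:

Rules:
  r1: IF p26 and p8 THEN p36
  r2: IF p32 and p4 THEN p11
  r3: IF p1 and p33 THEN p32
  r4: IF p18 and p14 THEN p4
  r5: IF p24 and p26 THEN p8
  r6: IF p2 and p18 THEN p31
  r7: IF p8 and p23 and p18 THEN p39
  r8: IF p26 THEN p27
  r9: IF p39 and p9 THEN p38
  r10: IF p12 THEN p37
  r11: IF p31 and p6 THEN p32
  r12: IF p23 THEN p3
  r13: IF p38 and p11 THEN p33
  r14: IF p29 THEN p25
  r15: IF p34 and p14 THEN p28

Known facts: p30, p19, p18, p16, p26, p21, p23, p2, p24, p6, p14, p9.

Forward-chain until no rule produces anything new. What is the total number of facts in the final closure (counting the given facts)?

23

Round 1 fires r4, r5, r6, r8, r12, giving p4, p8, p31, p27, p3.
Round 2 fires r1, r7, r11, giving p36, p39, p32.
Round 3 fires r2, r9, giving p11, p38.
Round 4 fires r13, giving p33.
Closure: {p11, p14, p16, p18, p19, p2, p21, p23, p24, p26, p27, p3, p30, p31, p32, p33, p36, p38, p39, p4, p6, p8, p9} — 23 facts.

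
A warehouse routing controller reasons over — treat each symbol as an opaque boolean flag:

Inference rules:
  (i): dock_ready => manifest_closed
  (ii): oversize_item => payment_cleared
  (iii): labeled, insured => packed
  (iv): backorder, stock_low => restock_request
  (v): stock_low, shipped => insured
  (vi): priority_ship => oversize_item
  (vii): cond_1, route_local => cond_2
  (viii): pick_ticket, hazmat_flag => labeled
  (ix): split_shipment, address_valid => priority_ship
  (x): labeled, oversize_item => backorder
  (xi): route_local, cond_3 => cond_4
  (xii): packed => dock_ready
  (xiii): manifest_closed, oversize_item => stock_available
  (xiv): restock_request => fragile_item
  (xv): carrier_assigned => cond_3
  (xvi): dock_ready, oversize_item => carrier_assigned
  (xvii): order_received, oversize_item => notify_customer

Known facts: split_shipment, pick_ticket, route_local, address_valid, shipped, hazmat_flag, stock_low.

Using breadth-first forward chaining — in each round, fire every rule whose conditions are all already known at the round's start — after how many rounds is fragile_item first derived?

5

Round 1 — (v), (viii), (ix), derive insured, labeled, priority_ship.
Round 2 — (iii), (vi), derive packed, oversize_item.
Round 3 — (ii), (x), (xii), derive payment_cleared, backorder, dock_ready.
Round 4 — (i), (iv), (xvi), derive manifest_closed, restock_request, carrier_assigned.
Round 5 — (xiii), (xiv), (xv), derive stock_available, fragile_item, cond_3.
fragile_item first appears in round 5.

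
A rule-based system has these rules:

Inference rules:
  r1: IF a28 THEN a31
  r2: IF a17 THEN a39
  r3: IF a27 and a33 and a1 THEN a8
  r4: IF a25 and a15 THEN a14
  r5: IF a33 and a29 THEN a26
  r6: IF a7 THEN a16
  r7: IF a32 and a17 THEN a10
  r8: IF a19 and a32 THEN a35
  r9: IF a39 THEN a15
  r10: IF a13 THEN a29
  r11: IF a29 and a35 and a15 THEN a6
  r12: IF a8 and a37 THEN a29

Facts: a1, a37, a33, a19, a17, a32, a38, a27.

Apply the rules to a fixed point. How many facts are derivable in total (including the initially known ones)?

Round 1 fires r2, r3, r7, r8, giving a39, a8, a10, a35.
Round 2 fires r9, r12, giving a15, a29.
Round 3 fires r5, r11, giving a26, a6.
Closure: {a1, a10, a15, a17, a19, a26, a27, a29, a32, a33, a35, a37, a38, a39, a6, a8} — 16 facts.

16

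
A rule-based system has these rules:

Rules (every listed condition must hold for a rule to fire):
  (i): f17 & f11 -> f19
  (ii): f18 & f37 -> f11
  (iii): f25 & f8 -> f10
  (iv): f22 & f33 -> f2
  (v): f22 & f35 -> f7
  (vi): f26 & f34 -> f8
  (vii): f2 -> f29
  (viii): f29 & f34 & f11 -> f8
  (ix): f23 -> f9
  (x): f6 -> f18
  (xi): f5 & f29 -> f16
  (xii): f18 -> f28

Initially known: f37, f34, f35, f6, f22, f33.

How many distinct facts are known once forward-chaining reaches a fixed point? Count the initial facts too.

Round 1: (iv) [f22 & f33 -> f2]; (v) [f22 & f35 -> f7]; (x) [f6 -> f18]. New: f2, f7, f18.
Round 2: (ii) [f18 & f37 -> f11]; (vii) [f2 -> f29]; (xii) [f18 -> f28]. New: f11, f29, f28.
Round 3: (viii) [f29 & f34 & f11 -> f8]. New: f8.
Closure: {f11, f18, f2, f22, f28, f29, f33, f34, f35, f37, f6, f7, f8} — 13 facts.

13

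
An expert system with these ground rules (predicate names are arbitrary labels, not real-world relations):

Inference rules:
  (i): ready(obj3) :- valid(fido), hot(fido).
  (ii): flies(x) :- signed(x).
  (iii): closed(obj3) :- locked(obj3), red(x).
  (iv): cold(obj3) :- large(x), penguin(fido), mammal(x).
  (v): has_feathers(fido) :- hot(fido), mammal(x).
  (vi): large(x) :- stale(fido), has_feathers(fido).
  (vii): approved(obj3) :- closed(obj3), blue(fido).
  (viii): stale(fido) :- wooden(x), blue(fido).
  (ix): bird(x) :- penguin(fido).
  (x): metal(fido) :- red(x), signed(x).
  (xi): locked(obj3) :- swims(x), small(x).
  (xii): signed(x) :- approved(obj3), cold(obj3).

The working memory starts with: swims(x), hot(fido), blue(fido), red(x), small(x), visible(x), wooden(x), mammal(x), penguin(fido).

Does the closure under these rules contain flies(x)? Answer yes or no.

Round 1 — (v), (viii), (ix), (xi), derive has_feathers(fido), stale(fido), bird(x), locked(obj3).
Round 2 — (iii), (vi), derive closed(obj3), large(x).
Round 3 — (iv), (vii), derive cold(obj3), approved(obj3).
Round 4 — (xii), derive signed(x).
Round 5 — (ii), (x), derive flies(x), metal(fido).
flies(x) appears in round 5, so it is derivable.

yes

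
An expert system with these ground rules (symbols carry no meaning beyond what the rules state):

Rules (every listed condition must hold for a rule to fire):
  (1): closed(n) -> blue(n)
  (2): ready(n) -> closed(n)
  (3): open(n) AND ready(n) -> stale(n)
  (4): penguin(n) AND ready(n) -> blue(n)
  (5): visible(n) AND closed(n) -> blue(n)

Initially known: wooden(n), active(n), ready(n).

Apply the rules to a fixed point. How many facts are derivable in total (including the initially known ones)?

5

Round 1 — (2), derive closed(n).
Round 2 — (1), derive blue(n).
Closure: {active(n), blue(n), closed(n), ready(n), wooden(n)} — 5 facts.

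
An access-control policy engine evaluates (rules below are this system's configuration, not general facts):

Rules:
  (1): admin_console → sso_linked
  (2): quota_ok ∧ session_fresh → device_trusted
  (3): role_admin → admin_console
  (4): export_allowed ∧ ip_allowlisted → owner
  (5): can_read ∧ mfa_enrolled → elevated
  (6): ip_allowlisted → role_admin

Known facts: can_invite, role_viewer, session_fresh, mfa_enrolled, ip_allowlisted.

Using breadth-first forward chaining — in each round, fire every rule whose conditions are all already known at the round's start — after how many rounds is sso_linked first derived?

3

Round 1: (6) [ip_allowlisted → role_admin]. New: role_admin.
Round 2: (3) [role_admin → admin_console]. New: admin_console.
Round 3: (1) [admin_console → sso_linked]. New: sso_linked.
sso_linked first appears in round 3.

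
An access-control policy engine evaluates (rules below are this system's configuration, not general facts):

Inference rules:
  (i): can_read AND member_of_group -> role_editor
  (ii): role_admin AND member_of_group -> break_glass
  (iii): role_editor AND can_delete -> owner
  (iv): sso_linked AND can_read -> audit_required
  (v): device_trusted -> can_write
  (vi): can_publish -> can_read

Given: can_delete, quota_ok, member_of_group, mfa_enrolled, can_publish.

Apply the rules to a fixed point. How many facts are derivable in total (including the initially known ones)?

8

Round 1 fires (vi), giving can_read.
Round 2 fires (i), giving role_editor.
Round 3 fires (iii), giving owner.
Closure: {can_delete, can_publish, can_read, member_of_group, mfa_enrolled, owner, quota_ok, role_editor} — 8 facts.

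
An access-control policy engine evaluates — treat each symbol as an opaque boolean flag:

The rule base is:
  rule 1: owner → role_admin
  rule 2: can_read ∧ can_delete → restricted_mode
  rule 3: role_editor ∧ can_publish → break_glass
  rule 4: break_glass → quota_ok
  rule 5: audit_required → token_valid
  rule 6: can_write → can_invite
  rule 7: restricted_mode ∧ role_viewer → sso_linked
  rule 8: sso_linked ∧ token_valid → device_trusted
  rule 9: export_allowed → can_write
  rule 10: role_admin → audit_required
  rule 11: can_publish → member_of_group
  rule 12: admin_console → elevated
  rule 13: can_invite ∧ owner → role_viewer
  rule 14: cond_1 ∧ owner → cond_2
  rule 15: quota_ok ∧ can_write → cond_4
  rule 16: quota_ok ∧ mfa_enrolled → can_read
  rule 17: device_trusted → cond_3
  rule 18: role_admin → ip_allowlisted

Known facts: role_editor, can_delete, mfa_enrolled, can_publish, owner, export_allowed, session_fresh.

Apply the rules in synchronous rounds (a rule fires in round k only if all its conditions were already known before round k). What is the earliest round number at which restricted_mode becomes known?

Round 1: rule 1 [owner → role_admin]; rule 3 [role_editor ∧ can_publish → break_glass]; rule 9 [export_allowed → can_write]; rule 11 [can_publish → member_of_group]. Adds role_admin, break_glass, can_write, member_of_group.
Round 2: rule 4 [break_glass → quota_ok]; rule 6 [can_write → can_invite]; rule 10 [role_admin → audit_required]; rule 18 [role_admin → ip_allowlisted]. Adds quota_ok, can_invite, audit_required, ip_allowlisted.
Round 3: rule 5 [audit_required → token_valid]; rule 13 [can_invite ∧ owner → role_viewer]; rule 15 [quota_ok ∧ can_write → cond_4]; rule 16 [quota_ok ∧ mfa_enrolled → can_read]. Adds token_valid, role_viewer, cond_4, can_read.
Round 4: rule 2 [can_read ∧ can_delete → restricted_mode]. Adds restricted_mode.
restricted_mode first appears in round 4.

4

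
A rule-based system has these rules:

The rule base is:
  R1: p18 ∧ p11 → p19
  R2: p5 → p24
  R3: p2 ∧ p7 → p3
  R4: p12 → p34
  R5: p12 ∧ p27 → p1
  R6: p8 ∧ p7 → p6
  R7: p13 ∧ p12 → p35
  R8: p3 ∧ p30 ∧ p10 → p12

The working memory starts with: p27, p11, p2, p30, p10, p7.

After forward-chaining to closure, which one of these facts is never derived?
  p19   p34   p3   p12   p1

Round 1 — R3, derive p3.
Round 2 — R8, derive p12.
Round 3 — R4, R5, derive p34, p1.
Derived: p1 (round 3), p3 (round 1), p34 (round 3), p12 (round 2). p19 never appears in any round.

p19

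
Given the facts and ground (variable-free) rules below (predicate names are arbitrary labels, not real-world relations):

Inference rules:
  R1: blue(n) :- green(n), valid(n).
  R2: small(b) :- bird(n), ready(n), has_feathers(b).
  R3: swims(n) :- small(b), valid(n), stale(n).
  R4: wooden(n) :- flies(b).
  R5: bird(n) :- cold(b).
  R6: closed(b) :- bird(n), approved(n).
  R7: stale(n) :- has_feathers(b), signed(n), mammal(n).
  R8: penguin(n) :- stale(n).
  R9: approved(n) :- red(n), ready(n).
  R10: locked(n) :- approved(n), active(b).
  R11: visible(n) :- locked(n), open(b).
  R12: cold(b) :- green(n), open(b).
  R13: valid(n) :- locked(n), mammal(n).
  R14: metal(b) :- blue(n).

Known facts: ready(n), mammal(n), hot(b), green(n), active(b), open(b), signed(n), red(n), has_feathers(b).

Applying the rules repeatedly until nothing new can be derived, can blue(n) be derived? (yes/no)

yes

Round 1: R7 [stale(n) :- has_feathers(b), signed(n), mammal(n).]; R9 [approved(n) :- red(n), ready(n).]; R12 [cold(b) :- green(n), open(b).]. New: stale(n), approved(n), cold(b).
Round 2: R5 [bird(n) :- cold(b).]; R8 [penguin(n) :- stale(n).]; R10 [locked(n) :- approved(n), active(b).]. New: bird(n), penguin(n), locked(n).
Round 3: R2 [small(b) :- bird(n), ready(n), has_feathers(b).]; R6 [closed(b) :- bird(n), approved(n).]; R11 [visible(n) :- locked(n), open(b).]; R13 [valid(n) :- locked(n), mammal(n).]. New: small(b), closed(b), visible(n), valid(n).
Round 4: R1 [blue(n) :- green(n), valid(n).]; R3 [swims(n) :- small(b), valid(n), stale(n).]. New: blue(n), swims(n).
Round 5: R14 [metal(b) :- blue(n).]. New: metal(b).
blue(n) appears in round 4, so it is derivable.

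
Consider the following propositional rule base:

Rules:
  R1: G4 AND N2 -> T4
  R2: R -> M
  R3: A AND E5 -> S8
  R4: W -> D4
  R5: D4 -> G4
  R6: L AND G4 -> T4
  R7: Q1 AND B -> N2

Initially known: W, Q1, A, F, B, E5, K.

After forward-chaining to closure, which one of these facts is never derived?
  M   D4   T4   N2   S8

[1] R3 [A AND E5 -> S8]; R4 [W -> D4]; R7 [Q1 AND B -> N2]. ⇒ new: S8, D4, N2.
[2] R5 [D4 -> G4]. ⇒ new: G4.
[3] R1 [G4 AND N2 -> T4]. ⇒ new: T4.
Derived: S8 (round 1), D4 (round 1), N2 (round 1), T4 (round 3). M never appears in any round.

M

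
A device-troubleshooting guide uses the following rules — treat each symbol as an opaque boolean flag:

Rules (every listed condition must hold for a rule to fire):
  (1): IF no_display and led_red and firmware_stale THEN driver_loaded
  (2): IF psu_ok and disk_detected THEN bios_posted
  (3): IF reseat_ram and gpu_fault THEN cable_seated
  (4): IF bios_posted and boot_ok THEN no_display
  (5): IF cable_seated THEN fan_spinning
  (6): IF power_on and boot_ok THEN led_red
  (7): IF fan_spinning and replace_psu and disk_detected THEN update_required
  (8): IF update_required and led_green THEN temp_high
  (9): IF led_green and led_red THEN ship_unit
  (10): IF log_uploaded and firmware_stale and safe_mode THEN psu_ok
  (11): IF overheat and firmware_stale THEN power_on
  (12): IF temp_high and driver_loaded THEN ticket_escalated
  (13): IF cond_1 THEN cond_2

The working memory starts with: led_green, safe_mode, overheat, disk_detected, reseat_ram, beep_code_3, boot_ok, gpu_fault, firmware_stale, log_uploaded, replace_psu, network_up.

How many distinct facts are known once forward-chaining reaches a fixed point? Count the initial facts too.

Round 1 — (3), (10), (11), derive cable_seated, psu_ok, power_on.
Round 2 — (2), (5), (6), derive bios_posted, fan_spinning, led_red.
Round 3 — (4), (7), (9), derive no_display, update_required, ship_unit.
Round 4 — (1), (8), derive driver_loaded, temp_high.
Round 5 — (12), derive ticket_escalated.
Closure: {beep_code_3, bios_posted, boot_ok, cable_seated, disk_detected, driver_loaded, fan_spinning, firmware_stale, gpu_fault, led_green, led_red, log_uploaded, network_up, no_display, overheat, power_on, psu_ok, replace_psu, reseat_ram, safe_mode, ship_unit, temp_high, ticket_escalated, update_required} — 24 facts.

24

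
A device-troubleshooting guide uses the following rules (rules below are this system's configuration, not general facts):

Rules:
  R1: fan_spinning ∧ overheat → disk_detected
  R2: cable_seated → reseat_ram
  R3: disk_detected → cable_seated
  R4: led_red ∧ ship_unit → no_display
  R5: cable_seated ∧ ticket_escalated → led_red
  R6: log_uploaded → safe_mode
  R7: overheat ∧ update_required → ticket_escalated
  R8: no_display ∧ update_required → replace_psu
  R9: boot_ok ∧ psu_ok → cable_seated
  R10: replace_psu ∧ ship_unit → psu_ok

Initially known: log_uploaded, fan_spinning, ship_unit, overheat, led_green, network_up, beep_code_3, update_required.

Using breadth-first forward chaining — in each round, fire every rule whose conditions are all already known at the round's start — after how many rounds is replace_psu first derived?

5

Round 1: R1 [fan_spinning ∧ overheat → disk_detected]; R6 [log_uploaded → safe_mode]; R7 [overheat ∧ update_required → ticket_escalated]. New: disk_detected, safe_mode, ticket_escalated.
Round 2: R3 [disk_detected → cable_seated]. New: cable_seated.
Round 3: R2 [cable_seated → reseat_ram]; R5 [cable_seated ∧ ticket_escalated → led_red]. New: reseat_ram, led_red.
Round 4: R4 [led_red ∧ ship_unit → no_display]. New: no_display.
Round 5: R8 [no_display ∧ update_required → replace_psu]. New: replace_psu.
replace_psu first appears in round 5.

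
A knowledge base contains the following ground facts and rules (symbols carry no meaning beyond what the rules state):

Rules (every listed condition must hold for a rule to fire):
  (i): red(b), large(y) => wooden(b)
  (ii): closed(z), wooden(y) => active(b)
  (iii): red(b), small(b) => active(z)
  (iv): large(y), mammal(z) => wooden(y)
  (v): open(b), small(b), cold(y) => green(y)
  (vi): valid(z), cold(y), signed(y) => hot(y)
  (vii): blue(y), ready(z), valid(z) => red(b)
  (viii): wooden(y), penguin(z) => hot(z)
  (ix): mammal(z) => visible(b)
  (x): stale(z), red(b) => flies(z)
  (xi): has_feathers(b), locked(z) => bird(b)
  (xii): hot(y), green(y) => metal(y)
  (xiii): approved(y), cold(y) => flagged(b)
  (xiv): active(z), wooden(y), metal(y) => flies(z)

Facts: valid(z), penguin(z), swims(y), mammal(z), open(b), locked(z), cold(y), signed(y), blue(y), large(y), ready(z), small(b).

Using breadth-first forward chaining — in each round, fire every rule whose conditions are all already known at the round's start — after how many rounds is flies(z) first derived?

3

Round 1: (iv) [large(y), mammal(z) => wooden(y)]; (v) [open(b), small(b), cold(y) => green(y)]; (vi) [valid(z), cold(y), signed(y) => hot(y)]; (vii) [blue(y), ready(z), valid(z) => red(b)]; (ix) [mammal(z) => visible(b)]. New: wooden(y), green(y), hot(y), red(b), visible(b).
Round 2: (i) [red(b), large(y) => wooden(b)]; (iii) [red(b), small(b) => active(z)]; (viii) [wooden(y), penguin(z) => hot(z)]; (xii) [hot(y), green(y) => metal(y)]. New: wooden(b), active(z), hot(z), metal(y).
Round 3: (xiv) [active(z), wooden(y), metal(y) => flies(z)]. New: flies(z).
flies(z) first appears in round 3.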